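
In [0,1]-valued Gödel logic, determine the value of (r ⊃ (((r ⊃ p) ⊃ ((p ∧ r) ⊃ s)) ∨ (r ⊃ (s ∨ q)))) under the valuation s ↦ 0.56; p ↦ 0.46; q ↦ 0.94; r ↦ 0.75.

1.00

(r ⊃ p): 0.75 > 0.46, so result = 0.46
(p ∧ r) = min(0.46, 0.75) = 0.46
((p ∧ r) ⊃ s): 0.46 ≤ 0.56, so result = 1
((r ⊃ p) ⊃ ((p ∧ r) ⊃ s)): 0.46 ≤ 1, so result = 1
(s ∨ q) = max(0.56, 0.94) = 0.94
(r ⊃ (s ∨ q)): 0.75 ≤ 0.94, so result = 1
(((r ⊃ p) ⊃ ((p ∧ r) ⊃ s)) ∨ (r ⊃ (s ∨ q))) = max(1, 1) = 1
(r ⊃ (((r ⊃ p) ⊃ ((p ∧ r) ⊃ s)) ∨ (r ⊃ (s ∨ q)))): 0.75 ≤ 1, so result = 1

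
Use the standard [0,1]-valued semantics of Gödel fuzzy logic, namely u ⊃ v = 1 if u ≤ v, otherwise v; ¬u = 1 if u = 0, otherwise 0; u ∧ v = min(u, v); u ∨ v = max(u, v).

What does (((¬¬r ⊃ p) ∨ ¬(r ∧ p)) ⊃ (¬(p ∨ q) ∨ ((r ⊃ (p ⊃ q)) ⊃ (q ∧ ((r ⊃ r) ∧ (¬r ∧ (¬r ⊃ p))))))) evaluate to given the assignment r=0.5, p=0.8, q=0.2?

0.00

¬r: Gödel ¬ of 0.5 = 0 (operand ≠ 0)
¬¬r: Gödel ¬ of 0 = 1 (operand is 0)
(¬¬r ⊃ p): 1 > 0.8, so result = 0.8
(r ∧ p) = min(0.5, 0.8) = 0.5
¬(r ∧ p): Gödel ¬ of 0.5 = 0 (operand ≠ 0)
((¬¬r ⊃ p) ∨ ¬(r ∧ p)) = max(0.8, 0) = 0.8
(p ∨ q) = max(0.8, 0.2) = 0.8
¬(p ∨ q): Gödel ¬ of 0.8 = 0 (operand ≠ 0)
(p ⊃ q): 0.8 > 0.2, so result = 0.2
(r ⊃ (p ⊃ q)): 0.5 > 0.2, so result = 0.2
(r ⊃ r): 0.5 ≤ 0.5, so result = 1
¬r: Gödel ¬ of 0.5 = 0 (operand ≠ 0)
¬r: Gödel ¬ of 0.5 = 0 (operand ≠ 0)
(¬r ⊃ p): 0 ≤ 0.8, so result = 1
(¬r ∧ (¬r ⊃ p)) = min(0, 1) = 0
((r ⊃ r) ∧ (¬r ∧ (¬r ⊃ p))) = min(1, 0) = 0
(q ∧ ((r ⊃ r) ∧ (¬r ∧ (¬r ⊃ p)))) = min(0.2, 0) = 0
((r ⊃ (p ⊃ q)) ⊃ (q ∧ ((r ⊃ r) ∧ (¬r ∧ (¬r ⊃ p))))): 0.2 > 0, so result = 0
(¬(p ∨ q) ∨ ((r ⊃ (p ⊃ q)) ⊃ (q ∧ ((r ⊃ r) ∧ (¬r ∧ (¬r ⊃ p)))))) = max(0, 0) = 0
(((¬¬r ⊃ p) ∨ ¬(r ∧ p)) ⊃ (¬(p ∨ q) ∨ ((r ⊃ (p ⊃ q)) ⊃ (q ∧ ((r ⊃ r) ∧ (¬r ∧ (¬r ⊃ p))))))): 0.8 > 0, so result = 0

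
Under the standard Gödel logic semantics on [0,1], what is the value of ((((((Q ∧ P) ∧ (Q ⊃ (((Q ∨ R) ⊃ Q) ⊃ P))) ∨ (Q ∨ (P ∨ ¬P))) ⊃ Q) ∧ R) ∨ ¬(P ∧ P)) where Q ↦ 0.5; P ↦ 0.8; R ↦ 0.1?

0.10

(Q ∧ P) = min(0.5, 0.8) = 0.5
(Q ∨ R) = max(0.5, 0.1) = 0.5
((Q ∨ R) ⊃ Q): 0.5 ≤ 0.5, so result = 1
(((Q ∨ R) ⊃ Q) ⊃ P): 1 > 0.8, so result = 0.8
(Q ⊃ (((Q ∨ R) ⊃ Q) ⊃ P)): 0.5 ≤ 0.8, so result = 1
((Q ∧ P) ∧ (Q ⊃ (((Q ∨ R) ⊃ Q) ⊃ P))) = min(0.5, 1) = 0.5
¬P: Gödel ¬ of 0.8 = 0 (operand ≠ 0)
(P ∨ ¬P) = max(0.8, 0) = 0.8
(Q ∨ (P ∨ ¬P)) = max(0.5, 0.8) = 0.8
(((Q ∧ P) ∧ (Q ⊃ (((Q ∨ R) ⊃ Q) ⊃ P))) ∨ (Q ∨ (P ∨ ¬P))) = max(0.5, 0.8) = 0.8
((((Q ∧ P) ∧ (Q ⊃ (((Q ∨ R) ⊃ Q) ⊃ P))) ∨ (Q ∨ (P ∨ ¬P))) ⊃ Q): 0.8 > 0.5, so result = 0.5
(((((Q ∧ P) ∧ (Q ⊃ (((Q ∨ R) ⊃ Q) ⊃ P))) ∨ (Q ∨ (P ∨ ¬P))) ⊃ Q) ∧ R) = min(0.5, 0.1) = 0.1
(P ∧ P) = min(0.8, 0.8) = 0.8
¬(P ∧ P): Gödel ¬ of 0.8 = 0 (operand ≠ 0)
((((((Q ∧ P) ∧ (Q ⊃ (((Q ∨ R) ⊃ Q) ⊃ P))) ∨ (Q ∨ (P ∨ ¬P))) ⊃ Q) ∧ R) ∨ ¬(P ∧ P)) = max(0.1, 0) = 0.1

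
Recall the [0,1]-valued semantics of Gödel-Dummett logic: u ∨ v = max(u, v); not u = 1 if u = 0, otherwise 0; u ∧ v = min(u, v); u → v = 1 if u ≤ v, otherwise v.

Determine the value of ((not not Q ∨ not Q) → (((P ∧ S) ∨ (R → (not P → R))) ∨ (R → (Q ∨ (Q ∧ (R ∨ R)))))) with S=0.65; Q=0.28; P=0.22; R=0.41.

1.00

not Q: Gödel ¬ of 0.28 = 0 (operand ≠ 0)
not not Q: Gödel ¬ of 0 = 1 (operand is 0)
not Q: Gödel ¬ of 0.28 = 0 (operand ≠ 0)
(not not Q ∨ not Q) = max(1, 0) = 1
(P ∧ S) = min(0.22, 0.65) = 0.22
not P: Gödel ¬ of 0.22 = 0 (operand ≠ 0)
(not P → R): 0 ≤ 0.41, so result = 1
(R → (not P → R)): 0.41 ≤ 1, so result = 1
((P ∧ S) ∨ (R → (not P → R))) = max(0.22, 1) = 1
(R ∨ R) = max(0.41, 0.41) = 0.41
(Q ∧ (R ∨ R)) = min(0.28, 0.41) = 0.28
(Q ∨ (Q ∧ (R ∨ R))) = max(0.28, 0.28) = 0.28
(R → (Q ∨ (Q ∧ (R ∨ R)))): 0.41 > 0.28, so result = 0.28
(((P ∧ S) ∨ (R → (not P → R))) ∨ (R → (Q ∨ (Q ∧ (R ∨ R))))) = max(1, 0.28) = 1
((not not Q ∨ not Q) → (((P ∧ S) ∨ (R → (not P → R))) ∨ (R → (Q ∨ (Q ∧ (R ∨ R)))))): 1 ≤ 1, so result = 1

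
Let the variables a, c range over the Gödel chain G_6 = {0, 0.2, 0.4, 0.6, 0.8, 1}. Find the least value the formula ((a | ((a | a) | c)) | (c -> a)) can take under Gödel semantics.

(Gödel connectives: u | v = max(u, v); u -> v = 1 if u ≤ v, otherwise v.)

0.20

The minimum is attained at a = 0, c = 0.2:
  (a | a) = max(0, 0) = 0
  ((a | a) | c) = max(0, 0.2) = 0.2
  (a | ((a | a) | c)) = max(0, 0.2) = 0.2
  (c -> a): 0.2 > 0, so result = 0
  ((a | ((a | a) | c)) | (c -> a)) = max(0.2, 0) = 0.2
Checking all 36 assignments confirms none give a value below 0.20.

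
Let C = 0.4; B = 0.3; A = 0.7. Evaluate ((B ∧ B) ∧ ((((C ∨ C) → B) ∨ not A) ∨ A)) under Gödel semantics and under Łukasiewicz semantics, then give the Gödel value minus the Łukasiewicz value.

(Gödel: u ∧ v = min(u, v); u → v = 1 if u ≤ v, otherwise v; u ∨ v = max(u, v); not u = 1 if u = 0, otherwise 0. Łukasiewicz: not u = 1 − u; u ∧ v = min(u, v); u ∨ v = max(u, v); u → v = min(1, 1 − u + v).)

0.00

Gödel evaluation:
  (B ∧ B) = min(0.3, 0.3) = 0.3
  (C ∨ C) = max(0.4, 0.4) = 0.4
  ((C ∨ C) → B): 0.4 > 0.3, so result = 0.3
  not A: Gödel ¬ of 0.7 = 0 (operand ≠ 0)
  (((C ∨ C) → B) ∨ not A) = max(0.3, 0) = 0.3
  ((((C ∨ C) → B) ∨ not A) ∨ A) = max(0.3, 0.7) = 0.7
  ((B ∧ B) ∧ ((((C ∨ C) → B) ∨ not A) ∨ A)) = min(0.3, 0.7) = 0.3
  Gödel value = 0.3
Łukasiewicz evaluation:
  (B ∧ B) = min(0.3, 0.3) = 0.3
  (C ∨ C) = max(0.4, 0.4) = 0.4
  ((C ∨ C) → B): min(1, 1 − 0.4 + 0.3) = 0.9
  not A: Łukasiewicz ¬ gives 1 − 0.7 = 0.3
  (((C ∨ C) → B) ∨ not A) = max(0.9, 0.3) = 0.9
  ((((C ∨ C) → B) ∨ not A) ∨ A) = max(0.9, 0.7) = 0.9
  ((B ∧ B) ∧ ((((C ∨ C) → B) ∨ not A) ∨ A)) = min(0.3, 0.9) = 0.3
  Łukasiewicz value = 0.3
Difference: 0.3 − 0.3 = 0.00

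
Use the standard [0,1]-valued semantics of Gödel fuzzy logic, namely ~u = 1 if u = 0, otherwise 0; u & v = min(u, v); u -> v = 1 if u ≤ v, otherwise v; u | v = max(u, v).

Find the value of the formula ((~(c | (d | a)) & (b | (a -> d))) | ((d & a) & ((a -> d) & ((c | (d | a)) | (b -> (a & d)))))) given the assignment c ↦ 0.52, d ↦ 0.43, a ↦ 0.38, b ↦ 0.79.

0.38

(d | a) = max(0.43, 0.38) = 0.43
(c | (d | a)) = max(0.52, 0.43) = 0.52
~(c | (d | a)): Gödel ¬ of 0.52 = 0 (operand ≠ 0)
(a -> d): 0.38 ≤ 0.43, so result = 1
(b | (a -> d)) = max(0.79, 1) = 1
(~(c | (d | a)) & (b | (a -> d))) = min(0, 1) = 0
(d & a) = min(0.43, 0.38) = 0.38
(a -> d): 0.38 ≤ 0.43, so result = 1
(d | a) = max(0.43, 0.38) = 0.43
(c | (d | a)) = max(0.52, 0.43) = 0.52
(a & d) = min(0.38, 0.43) = 0.38
(b -> (a & d)): 0.79 > 0.38, so result = 0.38
((c | (d | a)) | (b -> (a & d))) = max(0.52, 0.38) = 0.52
((a -> d) & ((c | (d | a)) | (b -> (a & d)))) = min(1, 0.52) = 0.52
((d & a) & ((a -> d) & ((c | (d | a)) | (b -> (a & d))))) = min(0.38, 0.52) = 0.38
((~(c | (d | a)) & (b | (a -> d))) | ((d & a) & ((a -> d) & ((c | (d | a)) | (b -> (a & d)))))) = max(0, 0.38) = 0.38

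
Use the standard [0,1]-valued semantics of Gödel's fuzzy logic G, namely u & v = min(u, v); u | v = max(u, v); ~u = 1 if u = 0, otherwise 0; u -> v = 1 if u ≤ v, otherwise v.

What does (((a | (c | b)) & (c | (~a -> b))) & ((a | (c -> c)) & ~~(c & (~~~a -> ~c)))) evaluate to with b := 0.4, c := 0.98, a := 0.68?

(c | b) = max(0.98, 0.4) = 0.98
(a | (c | b)) = max(0.68, 0.98) = 0.98
~a: Gödel ¬ of 0.68 = 0 (operand ≠ 0)
(~a -> b): 0 ≤ 0.4, so result = 1
(c | (~a -> b)) = max(0.98, 1) = 1
((a | (c | b)) & (c | (~a -> b))) = min(0.98, 1) = 0.98
(c -> c): 0.98 ≤ 0.98, so result = 1
(a | (c -> c)) = max(0.68, 1) = 1
~a: Gödel ¬ of 0.68 = 0 (operand ≠ 0)
~~a: Gödel ¬ of 0 = 1 (operand is 0)
~~~a: Gödel ¬ of 1 = 0 (operand ≠ 0)
~c: Gödel ¬ of 0.98 = 0 (operand ≠ 0)
(~~~a -> ~c): 0 ≤ 0, so result = 1
(c & (~~~a -> ~c)) = min(0.98, 1) = 0.98
~(c & (~~~a -> ~c)): Gödel ¬ of 0.98 = 0 (operand ≠ 0)
~~(c & (~~~a -> ~c)): Gödel ¬ of 0 = 1 (operand is 0)
((a | (c -> c)) & ~~(c & (~~~a -> ~c))) = min(1, 1) = 1
(((a | (c | b)) & (c | (~a -> b))) & ((a | (c -> c)) & ~~(c & (~~~a -> ~c)))) = min(0.98, 1) = 0.98

0.98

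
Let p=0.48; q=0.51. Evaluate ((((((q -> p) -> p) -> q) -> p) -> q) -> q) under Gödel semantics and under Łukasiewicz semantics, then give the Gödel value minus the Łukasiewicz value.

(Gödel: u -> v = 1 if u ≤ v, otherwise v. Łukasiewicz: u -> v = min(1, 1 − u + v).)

Gödel evaluation:
  (q -> p): 0.51 > 0.48, so result = 0.48
  ((q -> p) -> p): 0.48 ≤ 0.48, so result = 1
  (((q -> p) -> p) -> q): 1 > 0.51, so result = 0.51
  ((((q -> p) -> p) -> q) -> p): 0.51 > 0.48, so result = 0.48
  (((((q -> p) -> p) -> q) -> p) -> q): 0.48 ≤ 0.51, so result = 1
  ((((((q -> p) -> p) -> q) -> p) -> q) -> q): 1 > 0.51, so result = 0.51
  Gödel value = 0.51
Łukasiewicz evaluation:
  (q -> p): min(1, 1 − 0.51 + 0.48) = 0.97
  ((q -> p) -> p): min(1, 1 − 0.97 + 0.48) = 0.51
  (((q -> p) -> p) -> q): min(1, 1 − 0.51 + 0.51) = 1
  ((((q -> p) -> p) -> q) -> p): min(1, 1 − 1 + 0.48) = 0.48
  (((((q -> p) -> p) -> q) -> p) -> q): min(1, 1 − 0.48 + 0.51) = 1
  ((((((q -> p) -> p) -> q) -> p) -> q) -> q): min(1, 1 − 1 + 0.51) = 0.51
  Łukasiewicz value = 0.51
Difference: 0.51 − 0.51 = 0.00

0.00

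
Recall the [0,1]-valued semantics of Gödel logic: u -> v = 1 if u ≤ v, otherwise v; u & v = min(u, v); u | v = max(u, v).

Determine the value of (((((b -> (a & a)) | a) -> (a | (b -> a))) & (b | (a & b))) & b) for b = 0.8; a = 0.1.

(a & a) = min(0.1, 0.1) = 0.1
(b -> (a & a)): 0.8 > 0.1, so result = 0.1
((b -> (a & a)) | a) = max(0.1, 0.1) = 0.1
(b -> a): 0.8 > 0.1, so result = 0.1
(a | (b -> a)) = max(0.1, 0.1) = 0.1
(((b -> (a & a)) | a) -> (a | (b -> a))): 0.1 ≤ 0.1, so result = 1
(a & b) = min(0.1, 0.8) = 0.1
(b | (a & b)) = max(0.8, 0.1) = 0.8
((((b -> (a & a)) | a) -> (a | (b -> a))) & (b | (a & b))) = min(1, 0.8) = 0.8
(((((b -> (a & a)) | a) -> (a | (b -> a))) & (b | (a & b))) & b) = min(0.8, 0.8) = 0.8

0.80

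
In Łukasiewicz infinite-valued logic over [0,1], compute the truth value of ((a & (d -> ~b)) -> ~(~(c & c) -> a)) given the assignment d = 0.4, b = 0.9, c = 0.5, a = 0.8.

~b: Łukasiewicz ¬ gives 1 − 0.9 = 0.1
(d -> ~b): min(1, 1 − 0.4 + 0.1) = 0.7
(a & (d -> ~b)) = min(0.8, 0.7) = 0.7
(c & c) = min(0.5, 0.5) = 0.5
~(c & c): Łukasiewicz ¬ gives 1 − 0.5 = 0.5
(~(c & c) -> a): min(1, 1 − 0.5 + 0.8) = 1
~(~(c & c) -> a): Łukasiewicz ¬ gives 1 − 1 = 0
((a & (d -> ~b)) -> ~(~(c & c) -> a)): min(1, 1 − 0.7 + 0) = 0.3

0.30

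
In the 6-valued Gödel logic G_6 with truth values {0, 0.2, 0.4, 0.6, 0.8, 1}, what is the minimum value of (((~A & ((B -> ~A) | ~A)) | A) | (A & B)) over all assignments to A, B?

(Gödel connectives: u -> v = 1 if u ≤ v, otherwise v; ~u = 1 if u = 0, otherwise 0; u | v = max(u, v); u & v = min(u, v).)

The minimum is attained at A = 0.2, B = 0:
  ~A: Gödel ¬ of 0.2 = 0 (operand ≠ 0)
  ~A: Gödel ¬ of 0.2 = 0 (operand ≠ 0)
  (B -> ~A): 0 ≤ 0, so result = 1
  ~A: Gödel ¬ of 0.2 = 0 (operand ≠ 0)
  ((B -> ~A) | ~A) = max(1, 0) = 1
  (~A & ((B -> ~A) | ~A)) = min(0, 1) = 0
  ((~A & ((B -> ~A) | ~A)) | A) = max(0, 0.2) = 0.2
  (A & B) = min(0.2, 0) = 0
  (((~A & ((B -> ~A) | ~A)) | A) | (A & B)) = max(0.2, 0) = 0.2
Checking all 36 assignments confirms none give a value below 0.20.

0.20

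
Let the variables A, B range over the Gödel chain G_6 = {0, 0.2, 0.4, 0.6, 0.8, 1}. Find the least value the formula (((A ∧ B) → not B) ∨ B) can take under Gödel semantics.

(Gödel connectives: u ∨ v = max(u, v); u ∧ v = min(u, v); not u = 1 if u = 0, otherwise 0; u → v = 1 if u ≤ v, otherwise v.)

The minimum is attained at A = 0.2, B = 0.2:
  (A ∧ B) = min(0.2, 0.2) = 0.2
  not B: Gödel ¬ of 0.2 = 0 (operand ≠ 0)
  ((A ∧ B) → not B): 0.2 > 0, so result = 0
  (((A ∧ B) → not B) ∨ B) = max(0, 0.2) = 0.2
Checking all 36 assignments confirms none give a value below 0.20.

0.20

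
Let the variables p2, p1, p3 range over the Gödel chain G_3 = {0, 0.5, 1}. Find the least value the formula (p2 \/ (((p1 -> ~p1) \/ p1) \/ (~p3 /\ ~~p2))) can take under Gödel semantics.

The minimum is attained at p2 = 0, p1 = 0.5, p3 = 0:
  ~p1: Gödel ¬ of 0.5 = 0 (operand ≠ 0)
  (p1 -> ~p1): 0.5 > 0, so result = 0
  ((p1 -> ~p1) \/ p1) = max(0, 0.5) = 0.5
  ~p3: Gödel ¬ of 0 = 1 (operand is 0)
  ~p2: Gödel ¬ of 0 = 1 (operand is 0)
  ~~p2: Gödel ¬ of 1 = 0 (operand ≠ 0)
  (~p3 /\ ~~p2) = min(1, 0) = 0
  (((p1 -> ~p1) \/ p1) \/ (~p3 /\ ~~p2)) = max(0.5, 0) = 0.5
  (p2 \/ (((p1 -> ~p1) \/ p1) \/ (~p3 /\ ~~p2))) = max(0, 0.5) = 0.5
Checking all 27 assignments confirms none give a value below 0.50.

0.50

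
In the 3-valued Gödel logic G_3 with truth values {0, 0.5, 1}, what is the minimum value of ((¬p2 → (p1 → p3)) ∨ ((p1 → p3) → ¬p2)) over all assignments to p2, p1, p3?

1.00

Every assignment gives 1. For instance at p2 = 0, p1 = 0, p3 = 0:
  ¬p2: Gödel ¬ of 0 = 1 (operand is 0)
  (p1 → p3): 0 ≤ 0, so result = 1
  (¬p2 → (p1 → p3)): 1 ≤ 1, so result = 1
  (p1 → p3): 0 ≤ 0, so result = 1
  ¬p2: Gödel ¬ of 0 = 1 (operand is 0)
  ((p1 → p3) → ¬p2): 1 ≤ 1, so result = 1
  ((¬p2 → (p1 → p3)) ∨ ((p1 → p3) → ¬p2)) = max(1, 1) = 1
All 27 assignments give value 1 — the formula is a G_3-tautology.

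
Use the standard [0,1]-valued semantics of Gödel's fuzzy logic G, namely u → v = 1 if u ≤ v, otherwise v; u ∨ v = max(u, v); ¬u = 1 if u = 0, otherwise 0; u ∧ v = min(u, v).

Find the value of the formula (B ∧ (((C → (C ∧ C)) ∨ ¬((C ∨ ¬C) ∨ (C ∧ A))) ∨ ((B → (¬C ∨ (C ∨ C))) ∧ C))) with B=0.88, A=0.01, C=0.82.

(C ∧ C) = min(0.82, 0.82) = 0.82
(C → (C ∧ C)): 0.82 ≤ 0.82, so result = 1
¬C: Gödel ¬ of 0.82 = 0 (operand ≠ 0)
(C ∨ ¬C) = max(0.82, 0) = 0.82
(C ∧ A) = min(0.82, 0.01) = 0.01
((C ∨ ¬C) ∨ (C ∧ A)) = max(0.82, 0.01) = 0.82
¬((C ∨ ¬C) ∨ (C ∧ A)): Gödel ¬ of 0.82 = 0 (operand ≠ 0)
((C → (C ∧ C)) ∨ ¬((C ∨ ¬C) ∨ (C ∧ A))) = max(1, 0) = 1
¬C: Gödel ¬ of 0.82 = 0 (operand ≠ 0)
(C ∨ C) = max(0.82, 0.82) = 0.82
(¬C ∨ (C ∨ C)) = max(0, 0.82) = 0.82
(B → (¬C ∨ (C ∨ C))): 0.88 > 0.82, so result = 0.82
((B → (¬C ∨ (C ∨ C))) ∧ C) = min(0.82, 0.82) = 0.82
(((C → (C ∧ C)) ∨ ¬((C ∨ ¬C) ∨ (C ∧ A))) ∨ ((B → (¬C ∨ (C ∨ C))) ∧ C)) = max(1, 0.82) = 1
(B ∧ (((C → (C ∧ C)) ∨ ¬((C ∨ ¬C) ∨ (C ∧ A))) ∨ ((B → (¬C ∨ (C ∨ C))) ∧ C))) = min(0.88, 1) = 0.88

0.88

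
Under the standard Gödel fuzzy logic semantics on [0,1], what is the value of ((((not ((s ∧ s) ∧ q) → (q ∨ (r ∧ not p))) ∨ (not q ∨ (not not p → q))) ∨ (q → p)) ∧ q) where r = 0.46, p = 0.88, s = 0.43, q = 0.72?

(s ∧ s) = min(0.43, 0.43) = 0.43
((s ∧ s) ∧ q) = min(0.43, 0.72) = 0.43
not ((s ∧ s) ∧ q): Gödel ¬ of 0.43 = 0 (operand ≠ 0)
not p: Gödel ¬ of 0.88 = 0 (operand ≠ 0)
(r ∧ not p) = min(0.46, 0) = 0
(q ∨ (r ∧ not p)) = max(0.72, 0) = 0.72
(not ((s ∧ s) ∧ q) → (q ∨ (r ∧ not p))): 0 ≤ 0.72, so result = 1
not q: Gödel ¬ of 0.72 = 0 (operand ≠ 0)
not p: Gödel ¬ of 0.88 = 0 (operand ≠ 0)
not not p: Gödel ¬ of 0 = 1 (operand is 0)
(not not p → q): 1 > 0.72, so result = 0.72
(not q ∨ (not not p → q)) = max(0, 0.72) = 0.72
((not ((s ∧ s) ∧ q) → (q ∨ (r ∧ not p))) ∨ (not q ∨ (not not p → q))) = max(1, 0.72) = 1
(q → p): 0.72 ≤ 0.88, so result = 1
(((not ((s ∧ s) ∧ q) → (q ∨ (r ∧ not p))) ∨ (not q ∨ (not not p → q))) ∨ (q → p)) = max(1, 1) = 1
((((not ((s ∧ s) ∧ q) → (q ∨ (r ∧ not p))) ∨ (not q ∨ (not not p → q))) ∨ (q → p)) ∧ q) = min(1, 0.72) = 0.72

0.72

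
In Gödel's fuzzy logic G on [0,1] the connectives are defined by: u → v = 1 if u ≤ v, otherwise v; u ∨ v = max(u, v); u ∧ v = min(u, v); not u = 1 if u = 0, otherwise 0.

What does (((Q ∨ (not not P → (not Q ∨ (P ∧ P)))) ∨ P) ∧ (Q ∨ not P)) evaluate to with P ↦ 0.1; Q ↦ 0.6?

0.60

not P: Gödel ¬ of 0.1 = 0 (operand ≠ 0)
not not P: Gödel ¬ of 0 = 1 (operand is 0)
not Q: Gödel ¬ of 0.6 = 0 (operand ≠ 0)
(P ∧ P) = min(0.1, 0.1) = 0.1
(not Q ∨ (P ∧ P)) = max(0, 0.1) = 0.1
(not not P → (not Q ∨ (P ∧ P))): 1 > 0.1, so result = 0.1
(Q ∨ (not not P → (not Q ∨ (P ∧ P)))) = max(0.6, 0.1) = 0.6
((Q ∨ (not not P → (not Q ∨ (P ∧ P)))) ∨ P) = max(0.6, 0.1) = 0.6
not P: Gödel ¬ of 0.1 = 0 (operand ≠ 0)
(Q ∨ not P) = max(0.6, 0) = 0.6
(((Q ∨ (not not P → (not Q ∨ (P ∧ P)))) ∨ P) ∧ (Q ∨ not P)) = min(0.6, 0.6) = 0.6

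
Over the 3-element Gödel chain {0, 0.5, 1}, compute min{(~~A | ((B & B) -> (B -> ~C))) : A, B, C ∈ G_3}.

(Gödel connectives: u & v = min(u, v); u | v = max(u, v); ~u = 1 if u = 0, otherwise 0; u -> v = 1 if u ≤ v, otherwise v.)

The minimum is attained at A = 0, B = 0.5, C = 0.5:
  ~A: Gödel ¬ of 0 = 1 (operand is 0)
  ~~A: Gödel ¬ of 1 = 0 (operand ≠ 0)
  (B & B) = min(0.5, 0.5) = 0.5
  ~C: Gödel ¬ of 0.5 = 0 (operand ≠ 0)
  (B -> ~C): 0.5 > 0, so result = 0
  ((B & B) -> (B -> ~C)): 0.5 > 0, so result = 0
  (~~A | ((B & B) -> (B -> ~C))) = max(0, 0) = 0
Checking all 27 assignments confirms none give a value below 0.00.

0.00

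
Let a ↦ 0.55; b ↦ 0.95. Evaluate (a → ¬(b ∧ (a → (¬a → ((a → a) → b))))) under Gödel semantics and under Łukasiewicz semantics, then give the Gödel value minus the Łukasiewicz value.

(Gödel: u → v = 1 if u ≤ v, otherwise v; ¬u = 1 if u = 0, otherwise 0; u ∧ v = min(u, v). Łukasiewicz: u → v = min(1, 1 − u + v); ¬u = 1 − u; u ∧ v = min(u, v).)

Gödel evaluation:
  ¬a: Gödel ¬ of 0.55 = 0 (operand ≠ 0)
  (a → a): 0.55 ≤ 0.55, so result = 1
  ((a → a) → b): 1 > 0.95, so result = 0.95
  (¬a → ((a → a) → b)): 0 ≤ 0.95, so result = 1
  (a → (¬a → ((a → a) → b))): 0.55 ≤ 1, so result = 1
  (b ∧ (a → (¬a → ((a → a) → b)))) = min(0.95, 1) = 0.95
  ¬(b ∧ (a → (¬a → ((a → a) → b)))): Gödel ¬ of 0.95 = 0 (operand ≠ 0)
  (a → ¬(b ∧ (a → (¬a → ((a → a) → b))))): 0.55 > 0, so result = 0
  Gödel value = 0
Łukasiewicz evaluation:
  ¬a: Łukasiewicz ¬ gives 1 − 0.55 = 0.45
  (a → a): min(1, 1 − 0.55 + 0.55) = 1
  ((a → a) → b): min(1, 1 − 1 + 0.95) = 0.95
  (¬a → ((a → a) → b)): min(1, 1 − 0.45 + 0.95) = 1
  (a → (¬a → ((a → a) → b))): min(1, 1 − 0.55 + 1) = 1
  (b ∧ (a → (¬a → ((a → a) → b)))) = min(0.95, 1) = 0.95
  ¬(b ∧ (a → (¬a → ((a → a) → b)))): Łukasiewicz ¬ gives 1 − 0.95 = 0.05
  (a → ¬(b ∧ (a → (¬a → ((a → a) → b))))): min(1, 1 − 0.55 + 0.05) = 0.5
  Łukasiewicz value = 0.5
Difference: 0 − 0.5 = -0.50

-0.50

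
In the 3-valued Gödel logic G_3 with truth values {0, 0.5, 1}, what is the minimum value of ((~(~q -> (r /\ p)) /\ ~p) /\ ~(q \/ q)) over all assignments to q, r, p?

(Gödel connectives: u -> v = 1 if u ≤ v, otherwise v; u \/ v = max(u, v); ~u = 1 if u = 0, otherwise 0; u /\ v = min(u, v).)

0.00

The minimum is attained at q = 0, r = 0, p = 0.5:
  ~q: Gödel ¬ of 0 = 1 (operand is 0)
  (r /\ p) = min(0, 0.5) = 0
  (~q -> (r /\ p)): 1 > 0, so result = 0
  ~(~q -> (r /\ p)): Gödel ¬ of 0 = 1 (operand is 0)
  ~p: Gödel ¬ of 0.5 = 0 (operand ≠ 0)
  (~(~q -> (r /\ p)) /\ ~p) = min(1, 0) = 0
  (q \/ q) = max(0, 0) = 0
  ~(q \/ q): Gödel ¬ of 0 = 1 (operand is 0)
  ((~(~q -> (r /\ p)) /\ ~p) /\ ~(q \/ q)) = min(0, 1) = 0
Checking all 27 assignments confirms none give a value below 0.00.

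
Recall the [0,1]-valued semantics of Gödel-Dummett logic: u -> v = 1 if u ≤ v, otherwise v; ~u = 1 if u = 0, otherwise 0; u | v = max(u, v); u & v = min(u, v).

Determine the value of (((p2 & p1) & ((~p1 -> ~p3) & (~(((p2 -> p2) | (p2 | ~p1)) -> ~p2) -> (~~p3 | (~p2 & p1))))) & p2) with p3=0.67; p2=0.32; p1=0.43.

0.32

(p2 & p1) = min(0.32, 0.43) = 0.32
~p1: Gödel ¬ of 0.43 = 0 (operand ≠ 0)
~p3: Gödel ¬ of 0.67 = 0 (operand ≠ 0)
(~p1 -> ~p3): 0 ≤ 0, so result = 1
(p2 -> p2): 0.32 ≤ 0.32, so result = 1
~p1: Gödel ¬ of 0.43 = 0 (operand ≠ 0)
(p2 | ~p1) = max(0.32, 0) = 0.32
((p2 -> p2) | (p2 | ~p1)) = max(1, 0.32) = 1
~p2: Gödel ¬ of 0.32 = 0 (operand ≠ 0)
(((p2 -> p2) | (p2 | ~p1)) -> ~p2): 1 > 0, so result = 0
~(((p2 -> p2) | (p2 | ~p1)) -> ~p2): Gödel ¬ of 0 = 1 (operand is 0)
~p3: Gödel ¬ of 0.67 = 0 (operand ≠ 0)
~~p3: Gödel ¬ of 0 = 1 (operand is 0)
~p2: Gödel ¬ of 0.32 = 0 (operand ≠ 0)
(~p2 & p1) = min(0, 0.43) = 0
(~~p3 | (~p2 & p1)) = max(1, 0) = 1
(~(((p2 -> p2) | (p2 | ~p1)) -> ~p2) -> (~~p3 | (~p2 & p1))): 1 ≤ 1, so result = 1
((~p1 -> ~p3) & (~(((p2 -> p2) | (p2 | ~p1)) -> ~p2) -> (~~p3 | (~p2 & p1)))) = min(1, 1) = 1
((p2 & p1) & ((~p1 -> ~p3) & (~(((p2 -> p2) | (p2 | ~p1)) -> ~p2) -> (~~p3 | (~p2 & p1))))) = min(0.32, 1) = 0.32
(((p2 & p1) & ((~p1 -> ~p3) & (~(((p2 -> p2) | (p2 | ~p1)) -> ~p2) -> (~~p3 | (~p2 & p1))))) & p2) = min(0.32, 0.32) = 0.32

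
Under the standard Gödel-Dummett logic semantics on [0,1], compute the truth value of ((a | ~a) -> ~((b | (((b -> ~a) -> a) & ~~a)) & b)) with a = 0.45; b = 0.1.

0.00

~a: Gödel ¬ of 0.45 = 0 (operand ≠ 0)
(a | ~a) = max(0.45, 0) = 0.45
~a: Gödel ¬ of 0.45 = 0 (operand ≠ 0)
(b -> ~a): 0.1 > 0, so result = 0
((b -> ~a) -> a): 0 ≤ 0.45, so result = 1
~a: Gödel ¬ of 0.45 = 0 (operand ≠ 0)
~~a: Gödel ¬ of 0 = 1 (operand is 0)
(((b -> ~a) -> a) & ~~a) = min(1, 1) = 1
(b | (((b -> ~a) -> a) & ~~a)) = max(0.1, 1) = 1
((b | (((b -> ~a) -> a) & ~~a)) & b) = min(1, 0.1) = 0.1
~((b | (((b -> ~a) -> a) & ~~a)) & b): Gödel ¬ of 0.1 = 0 (operand ≠ 0)
((a | ~a) -> ~((b | (((b -> ~a) -> a) & ~~a)) & b)): 0.45 > 0, so result = 0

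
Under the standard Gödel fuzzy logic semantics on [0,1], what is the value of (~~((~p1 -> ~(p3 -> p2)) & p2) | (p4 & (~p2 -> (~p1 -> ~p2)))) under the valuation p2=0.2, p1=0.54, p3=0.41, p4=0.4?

~p1: Gödel ¬ of 0.54 = 0 (operand ≠ 0)
(p3 -> p2): 0.41 > 0.2, so result = 0.2
~(p3 -> p2): Gödel ¬ of 0.2 = 0 (operand ≠ 0)
(~p1 -> ~(p3 -> p2)): 0 ≤ 0, so result = 1
((~p1 -> ~(p3 -> p2)) & p2) = min(1, 0.2) = 0.2
~((~p1 -> ~(p3 -> p2)) & p2): Gödel ¬ of 0.2 = 0 (operand ≠ 0)
~~((~p1 -> ~(p3 -> p2)) & p2): Gödel ¬ of 0 = 1 (operand is 0)
~p2: Gödel ¬ of 0.2 = 0 (operand ≠ 0)
~p1: Gödel ¬ of 0.54 = 0 (operand ≠ 0)
~p2: Gödel ¬ of 0.2 = 0 (operand ≠ 0)
(~p1 -> ~p2): 0 ≤ 0, so result = 1
(~p2 -> (~p1 -> ~p2)): 0 ≤ 1, so result = 1
(p4 & (~p2 -> (~p1 -> ~p2))) = min(0.4, 1) = 0.4
(~~((~p1 -> ~(p3 -> p2)) & p2) | (p4 & (~p2 -> (~p1 -> ~p2)))) = max(1, 0.4) = 1

1.00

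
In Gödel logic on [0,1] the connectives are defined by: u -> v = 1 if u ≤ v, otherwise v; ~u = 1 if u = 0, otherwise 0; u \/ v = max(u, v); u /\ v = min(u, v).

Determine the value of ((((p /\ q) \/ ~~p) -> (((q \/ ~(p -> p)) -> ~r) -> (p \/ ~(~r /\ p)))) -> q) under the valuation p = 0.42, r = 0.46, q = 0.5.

(p /\ q) = min(0.42, 0.5) = 0.42
~p: Gödel ¬ of 0.42 = 0 (operand ≠ 0)
~~p: Gödel ¬ of 0 = 1 (operand is 0)
((p /\ q) \/ ~~p) = max(0.42, 1) = 1
(p -> p): 0.42 ≤ 0.42, so result = 1
~(p -> p): Gödel ¬ of 1 = 0 (operand ≠ 0)
(q \/ ~(p -> p)) = max(0.5, 0) = 0.5
~r: Gödel ¬ of 0.46 = 0 (operand ≠ 0)
((q \/ ~(p -> p)) -> ~r): 0.5 > 0, so result = 0
~r: Gödel ¬ of 0.46 = 0 (operand ≠ 0)
(~r /\ p) = min(0, 0.42) = 0
~(~r /\ p): Gödel ¬ of 0 = 1 (operand is 0)
(p \/ ~(~r /\ p)) = max(0.42, 1) = 1
(((q \/ ~(p -> p)) -> ~r) -> (p \/ ~(~r /\ p))): 0 ≤ 1, so result = 1
(((p /\ q) \/ ~~p) -> (((q \/ ~(p -> p)) -> ~r) -> (p \/ ~(~r /\ p)))): 1 ≤ 1, so result = 1
((((p /\ q) \/ ~~p) -> (((q \/ ~(p -> p)) -> ~r) -> (p \/ ~(~r /\ p)))) -> q): 1 > 0.5, so result = 0.5

0.50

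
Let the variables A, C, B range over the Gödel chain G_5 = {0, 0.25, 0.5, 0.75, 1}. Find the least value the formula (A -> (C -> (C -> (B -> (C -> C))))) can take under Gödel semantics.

Every assignment gives 1. For instance at A = 0, C = 0, B = 0:
  (C -> C): 0 ≤ 0, so result = 1
  (B -> (C -> C)): 0 ≤ 1, so result = 1
  (C -> (B -> (C -> C))): 0 ≤ 1, so result = 1
  (C -> (C -> (B -> (C -> C)))): 0 ≤ 1, so result = 1
  (A -> (C -> (C -> (B -> (C -> C))))): 0 ≤ 1, so result = 1
All 125 assignments give value 1 — the formula is a G_5-tautology.

1.00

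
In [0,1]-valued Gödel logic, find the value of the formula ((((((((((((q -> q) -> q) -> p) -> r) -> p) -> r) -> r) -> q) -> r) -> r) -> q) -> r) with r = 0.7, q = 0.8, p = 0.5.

0.70

(q -> q): 0.8 ≤ 0.8, so result = 1
((q -> q) -> q): 1 > 0.8, so result = 0.8
(((q -> q) -> q) -> p): 0.8 > 0.5, so result = 0.5
((((q -> q) -> q) -> p) -> r): 0.5 ≤ 0.7, so result = 1
(((((q -> q) -> q) -> p) -> r) -> p): 1 > 0.5, so result = 0.5
((((((q -> q) -> q) -> p) -> r) -> p) -> r): 0.5 ≤ 0.7, so result = 1
(((((((q -> q) -> q) -> p) -> r) -> p) -> r) -> r): 1 > 0.7, so result = 0.7
((((((((q -> q) -> q) -> p) -> r) -> p) -> r) -> r) -> q): 0.7 ≤ 0.8, so result = 1
(((((((((q -> q) -> q) -> p) -> r) -> p) -> r) -> r) -> q) -> r): 1 > 0.7, so result = 0.7
((((((((((q -> q) -> q) -> p) -> r) -> p) -> r) -> r) -> q) -> r) -> r): 0.7 ≤ 0.7, so result = 1
(((((((((((q -> q) -> q) -> p) -> r) -> p) -> r) -> r) -> q) -> r) -> r) -> q): 1 > 0.8, so result = 0.8
((((((((((((q -> q) -> q) -> p) -> r) -> p) -> r) -> r) -> q) -> r) -> r) -> q) -> r): 0.8 > 0.7, so result = 0.7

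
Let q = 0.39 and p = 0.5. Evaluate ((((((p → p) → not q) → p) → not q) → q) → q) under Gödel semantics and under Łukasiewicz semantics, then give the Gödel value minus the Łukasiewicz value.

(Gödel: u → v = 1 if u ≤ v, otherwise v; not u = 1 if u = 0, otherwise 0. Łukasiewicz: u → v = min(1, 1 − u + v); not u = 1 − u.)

Gödel evaluation:
  (p → p): 0.5 ≤ 0.5, so result = 1
  not q: Gödel ¬ of 0.39 = 0 (operand ≠ 0)
  ((p → p) → not q): 1 > 0, so result = 0
  (((p → p) → not q) → p): 0 ≤ 0.5, so result = 1
  not q: Gödel ¬ of 0.39 = 0 (operand ≠ 0)
  ((((p → p) → not q) → p) → not q): 1 > 0, so result = 0
  (((((p → p) → not q) → p) → not q) → q): 0 ≤ 0.39, so result = 1
  ((((((p → p) → not q) → p) → not q) → q) → q): 1 > 0.39, so result = 0.39
  Gödel value = 0.39
Łukasiewicz evaluation:
  (p → p): min(1, 1 − 0.5 + 0.5) = 1
  not q: Łukasiewicz ¬ gives 1 − 0.39 = 0.61
  ((p → p) → not q): min(1, 1 − 1 + 0.61) = 0.61
  (((p → p) → not q) → p): min(1, 1 − 0.61 + 0.5) = 0.89
  not q: Łukasiewicz ¬ gives 1 − 0.39 = 0.61
  ((((p → p) → not q) → p) → not q): min(1, 1 − 0.89 + 0.61) = 0.72
  (((((p → p) → not q) → p) → not q) → q): min(1, 1 − 0.72 + 0.39) = 0.67
  ((((((p → p) → not q) → p) → not q) → q) → q): min(1, 1 − 0.67 + 0.39) = 0.72
  Łukasiewicz value = 0.72
Difference: 0.39 − 0.72 = -0.33

-0.33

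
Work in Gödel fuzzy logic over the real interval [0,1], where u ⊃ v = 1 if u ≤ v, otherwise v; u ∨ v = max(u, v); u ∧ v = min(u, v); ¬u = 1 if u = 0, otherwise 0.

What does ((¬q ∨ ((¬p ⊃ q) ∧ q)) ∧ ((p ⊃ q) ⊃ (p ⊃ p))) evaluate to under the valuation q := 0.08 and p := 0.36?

0.08

¬q: Gödel ¬ of 0.08 = 0 (operand ≠ 0)
¬p: Gödel ¬ of 0.36 = 0 (operand ≠ 0)
(¬p ⊃ q): 0 ≤ 0.08, so result = 1
((¬p ⊃ q) ∧ q) = min(1, 0.08) = 0.08
(¬q ∨ ((¬p ⊃ q) ∧ q)) = max(0, 0.08) = 0.08
(p ⊃ q): 0.36 > 0.08, so result = 0.08
(p ⊃ p): 0.36 ≤ 0.36, so result = 1
((p ⊃ q) ⊃ (p ⊃ p)): 0.08 ≤ 1, so result = 1
((¬q ∨ ((¬p ⊃ q) ∧ q)) ∧ ((p ⊃ q) ⊃ (p ⊃ p))) = min(0.08, 1) = 0.08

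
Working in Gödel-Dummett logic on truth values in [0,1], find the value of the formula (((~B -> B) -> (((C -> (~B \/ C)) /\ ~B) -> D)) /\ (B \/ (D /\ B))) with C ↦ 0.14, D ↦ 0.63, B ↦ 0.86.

~B: Gödel ¬ of 0.86 = 0 (operand ≠ 0)
(~B -> B): 0 ≤ 0.86, so result = 1
~B: Gödel ¬ of 0.86 = 0 (operand ≠ 0)
(~B \/ C) = max(0, 0.14) = 0.14
(C -> (~B \/ C)): 0.14 ≤ 0.14, so result = 1
~B: Gödel ¬ of 0.86 = 0 (operand ≠ 0)
((C -> (~B \/ C)) /\ ~B) = min(1, 0) = 0
(((C -> (~B \/ C)) /\ ~B) -> D): 0 ≤ 0.63, so result = 1
((~B -> B) -> (((C -> (~B \/ C)) /\ ~B) -> D)): 1 ≤ 1, so result = 1
(D /\ B) = min(0.63, 0.86) = 0.63
(B \/ (D /\ B)) = max(0.86, 0.63) = 0.86
(((~B -> B) -> (((C -> (~B \/ C)) /\ ~B) -> D)) /\ (B \/ (D /\ B))) = min(1, 0.86) = 0.86

0.86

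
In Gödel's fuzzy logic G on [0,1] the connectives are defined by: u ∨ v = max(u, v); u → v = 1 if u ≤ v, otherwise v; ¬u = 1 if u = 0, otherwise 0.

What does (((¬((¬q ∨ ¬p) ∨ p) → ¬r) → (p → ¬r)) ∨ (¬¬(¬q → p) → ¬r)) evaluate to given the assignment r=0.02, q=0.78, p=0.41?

¬q: Gödel ¬ of 0.78 = 0 (operand ≠ 0)
¬p: Gödel ¬ of 0.41 = 0 (operand ≠ 0)
(¬q ∨ ¬p) = max(0, 0) = 0
((¬q ∨ ¬p) ∨ p) = max(0, 0.41) = 0.41
¬((¬q ∨ ¬p) ∨ p): Gödel ¬ of 0.41 = 0 (operand ≠ 0)
¬r: Gödel ¬ of 0.02 = 0 (operand ≠ 0)
(¬((¬q ∨ ¬p) ∨ p) → ¬r): 0 ≤ 0, so result = 1
¬r: Gödel ¬ of 0.02 = 0 (operand ≠ 0)
(p → ¬r): 0.41 > 0, so result = 0
((¬((¬q ∨ ¬p) ∨ p) → ¬r) → (p → ¬r)): 1 > 0, so result = 0
¬q: Gödel ¬ of 0.78 = 0 (operand ≠ 0)
(¬q → p): 0 ≤ 0.41, so result = 1
¬(¬q → p): Gödel ¬ of 1 = 0 (operand ≠ 0)
¬¬(¬q → p): Gödel ¬ of 0 = 1 (operand is 0)
¬r: Gödel ¬ of 0.02 = 0 (operand ≠ 0)
(¬¬(¬q → p) → ¬r): 1 > 0, so result = 0
(((¬((¬q ∨ ¬p) ∨ p) → ¬r) → (p → ¬r)) ∨ (¬¬(¬q → p) → ¬r)) = max(0, 0) = 0

0.00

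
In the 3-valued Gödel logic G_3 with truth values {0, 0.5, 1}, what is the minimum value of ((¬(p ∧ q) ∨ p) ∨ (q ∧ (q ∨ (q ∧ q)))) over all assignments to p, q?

The minimum is attained at p = 0.5, q = 0.5:
  (p ∧ q) = min(0.5, 0.5) = 0.5
  ¬(p ∧ q): Gödel ¬ of 0.5 = 0 (operand ≠ 0)
  (¬(p ∧ q) ∨ p) = max(0, 0.5) = 0.5
  (q ∧ q) = min(0.5, 0.5) = 0.5
  (q ∨ (q ∧ q)) = max(0.5, 0.5) = 0.5
  (q ∧ (q ∨ (q ∧ q))) = min(0.5, 0.5) = 0.5
  ((¬(p ∧ q) ∨ p) ∨ (q ∧ (q ∨ (q ∧ q)))) = max(0.5, 0.5) = 0.5
Checking all 9 assignments confirms none give a value below 0.50.

0.50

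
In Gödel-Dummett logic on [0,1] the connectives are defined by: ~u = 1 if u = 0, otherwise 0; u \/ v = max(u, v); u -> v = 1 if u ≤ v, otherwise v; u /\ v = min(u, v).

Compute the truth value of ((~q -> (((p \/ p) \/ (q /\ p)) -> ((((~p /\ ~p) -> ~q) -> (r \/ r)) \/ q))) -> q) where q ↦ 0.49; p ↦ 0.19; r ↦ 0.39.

~q: Gödel ¬ of 0.49 = 0 (operand ≠ 0)
(p \/ p) = max(0.19, 0.19) = 0.19
(q /\ p) = min(0.49, 0.19) = 0.19
((p \/ p) \/ (q /\ p)) = max(0.19, 0.19) = 0.19
~p: Gödel ¬ of 0.19 = 0 (operand ≠ 0)
~p: Gödel ¬ of 0.19 = 0 (operand ≠ 0)
(~p /\ ~p) = min(0, 0) = 0
~q: Gödel ¬ of 0.49 = 0 (operand ≠ 0)
((~p /\ ~p) -> ~q): 0 ≤ 0, so result = 1
(r \/ r) = max(0.39, 0.39) = 0.39
(((~p /\ ~p) -> ~q) -> (r \/ r)): 1 > 0.39, so result = 0.39
((((~p /\ ~p) -> ~q) -> (r \/ r)) \/ q) = max(0.39, 0.49) = 0.49
(((p \/ p) \/ (q /\ p)) -> ((((~p /\ ~p) -> ~q) -> (r \/ r)) \/ q)): 0.19 ≤ 0.49, so result = 1
(~q -> (((p \/ p) \/ (q /\ p)) -> ((((~p /\ ~p) -> ~q) -> (r \/ r)) \/ q))): 0 ≤ 1, so result = 1
((~q -> (((p \/ p) \/ (q /\ p)) -> ((((~p /\ ~p) -> ~q) -> (r \/ r)) \/ q))) -> q): 1 > 0.49, so result = 0.49

0.49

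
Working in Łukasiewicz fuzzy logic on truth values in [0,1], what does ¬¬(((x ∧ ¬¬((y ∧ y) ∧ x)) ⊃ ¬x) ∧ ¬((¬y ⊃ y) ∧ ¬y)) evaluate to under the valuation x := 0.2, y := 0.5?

0.50

(y ∧ y) = min(0.5, 0.5) = 0.5
((y ∧ y) ∧ x) = min(0.5, 0.2) = 0.2
¬((y ∧ y) ∧ x): Łukasiewicz ¬ gives 1 − 0.2 = 0.8
¬¬((y ∧ y) ∧ x): Łukasiewicz ¬ gives 1 − 0.8 = 0.2
(x ∧ ¬¬((y ∧ y) ∧ x)) = min(0.2, 0.2) = 0.2
¬x: Łukasiewicz ¬ gives 1 − 0.2 = 0.8
((x ∧ ¬¬((y ∧ y) ∧ x)) ⊃ ¬x): min(1, 1 − 0.2 + 0.8) = 1
¬y: Łukasiewicz ¬ gives 1 − 0.5 = 0.5
(¬y ⊃ y): min(1, 1 − 0.5 + 0.5) = 1
¬y: Łukasiewicz ¬ gives 1 − 0.5 = 0.5
((¬y ⊃ y) ∧ ¬y) = min(1, 0.5) = 0.5
¬((¬y ⊃ y) ∧ ¬y): Łukasiewicz ¬ gives 1 − 0.5 = 0.5
(((x ∧ ¬¬((y ∧ y) ∧ x)) ⊃ ¬x) ∧ ¬((¬y ⊃ y) ∧ ¬y)) = min(1, 0.5) = 0.5
¬(((x ∧ ¬¬((y ∧ y) ∧ x)) ⊃ ¬x) ∧ ¬((¬y ⊃ y) ∧ ¬y)): Łukasiewicz ¬ gives 1 − 0.5 = 0.5
¬¬(((x ∧ ¬¬((y ∧ y) ∧ x)) ⊃ ¬x) ∧ ¬((¬y ⊃ y) ∧ ¬y)): Łukasiewicz ¬ gives 1 − 0.5 = 0.5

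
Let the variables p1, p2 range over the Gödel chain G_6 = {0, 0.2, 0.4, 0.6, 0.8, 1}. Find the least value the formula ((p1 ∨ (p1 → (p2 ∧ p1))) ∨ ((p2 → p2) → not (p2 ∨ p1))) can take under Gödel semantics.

0.20

The minimum is attained at p1 = 0.2, p2 = 0:
  (p2 ∧ p1) = min(0, 0.2) = 0
  (p1 → (p2 ∧ p1)): 0.2 > 0, so result = 0
  (p1 ∨ (p1 → (p2 ∧ p1))) = max(0.2, 0) = 0.2
  (p2 → p2): 0 ≤ 0, so result = 1
  (p2 ∨ p1) = max(0, 0.2) = 0.2
  not (p2 ∨ p1): Gödel ¬ of 0.2 = 0 (operand ≠ 0)
  ((p2 → p2) → not (p2 ∨ p1)): 1 > 0, so result = 0
  ((p1 ∨ (p1 → (p2 ∧ p1))) ∨ ((p2 → p2) → not (p2 ∨ p1))) = max(0.2, 0) = 0.2
Checking all 36 assignments confirms none give a value below 0.20.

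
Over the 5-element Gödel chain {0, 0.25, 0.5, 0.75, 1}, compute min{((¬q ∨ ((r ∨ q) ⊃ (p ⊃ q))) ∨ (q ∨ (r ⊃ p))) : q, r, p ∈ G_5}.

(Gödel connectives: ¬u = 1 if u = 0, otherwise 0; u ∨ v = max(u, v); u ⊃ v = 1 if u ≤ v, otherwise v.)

The minimum is attained at q = 0.25, r = 0.75, p = 0.5:
  ¬q: Gödel ¬ of 0.25 = 0 (operand ≠ 0)
  (r ∨ q) = max(0.75, 0.25) = 0.75
  (p ⊃ q): 0.5 > 0.25, so result = 0.25
  ((r ∨ q) ⊃ (p ⊃ q)): 0.75 > 0.25, so result = 0.25
  (¬q ∨ ((r ∨ q) ⊃ (p ⊃ q))) = max(0, 0.25) = 0.25
  (r ⊃ p): 0.75 > 0.5, so result = 0.5
  (q ∨ (r ⊃ p)) = max(0.25, 0.5) = 0.5
  ((¬q ∨ ((r ∨ q) ⊃ (p ⊃ q))) ∨ (q ∨ (r ⊃ p))) = max(0.25, 0.5) = 0.5
Checking all 125 assignments confirms none give a value below 0.50.

0.50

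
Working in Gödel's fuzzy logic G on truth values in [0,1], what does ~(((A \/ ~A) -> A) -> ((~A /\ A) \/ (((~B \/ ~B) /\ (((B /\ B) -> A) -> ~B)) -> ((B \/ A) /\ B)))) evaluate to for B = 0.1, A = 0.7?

~A: Gödel ¬ of 0.7 = 0 (operand ≠ 0)
(A \/ ~A) = max(0.7, 0) = 0.7
((A \/ ~A) -> A): 0.7 ≤ 0.7, so result = 1
~A: Gödel ¬ of 0.7 = 0 (operand ≠ 0)
(~A /\ A) = min(0, 0.7) = 0
~B: Gödel ¬ of 0.1 = 0 (operand ≠ 0)
~B: Gödel ¬ of 0.1 = 0 (operand ≠ 0)
(~B \/ ~B) = max(0, 0) = 0
(B /\ B) = min(0.1, 0.1) = 0.1
((B /\ B) -> A): 0.1 ≤ 0.7, so result = 1
~B: Gödel ¬ of 0.1 = 0 (operand ≠ 0)
(((B /\ B) -> A) -> ~B): 1 > 0, so result = 0
((~B \/ ~B) /\ (((B /\ B) -> A) -> ~B)) = min(0, 0) = 0
(B \/ A) = max(0.1, 0.7) = 0.7
((B \/ A) /\ B) = min(0.7, 0.1) = 0.1
(((~B \/ ~B) /\ (((B /\ B) -> A) -> ~B)) -> ((B \/ A) /\ B)): 0 ≤ 0.1, so result = 1
((~A /\ A) \/ (((~B \/ ~B) /\ (((B /\ B) -> A) -> ~B)) -> ((B \/ A) /\ B))) = max(0, 1) = 1
(((A \/ ~A) -> A) -> ((~A /\ A) \/ (((~B \/ ~B) /\ (((B /\ B) -> A) -> ~B)) -> ((B \/ A) /\ B)))): 1 ≤ 1, so result = 1
~(((A \/ ~A) -> A) -> ((~A /\ A) \/ (((~B \/ ~B) /\ (((B /\ B) -> A) -> ~B)) -> ((B \/ A) /\ B)))): Gödel ¬ of 1 = 0 (operand ≠ 0)

0.00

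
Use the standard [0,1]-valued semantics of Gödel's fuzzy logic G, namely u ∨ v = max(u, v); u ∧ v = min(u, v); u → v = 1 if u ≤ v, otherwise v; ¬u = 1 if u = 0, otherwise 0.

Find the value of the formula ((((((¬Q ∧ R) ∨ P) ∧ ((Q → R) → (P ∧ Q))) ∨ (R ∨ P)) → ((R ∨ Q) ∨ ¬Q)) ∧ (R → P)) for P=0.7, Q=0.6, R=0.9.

¬Q: Gödel ¬ of 0.6 = 0 (operand ≠ 0)
(¬Q ∧ R) = min(0, 0.9) = 0
((¬Q ∧ R) ∨ P) = max(0, 0.7) = 0.7
(Q → R): 0.6 ≤ 0.9, so result = 1
(P ∧ Q) = min(0.7, 0.6) = 0.6
((Q → R) → (P ∧ Q)): 1 > 0.6, so result = 0.6
(((¬Q ∧ R) ∨ P) ∧ ((Q → R) → (P ∧ Q))) = min(0.7, 0.6) = 0.6
(R ∨ P) = max(0.9, 0.7) = 0.9
((((¬Q ∧ R) ∨ P) ∧ ((Q → R) → (P ∧ Q))) ∨ (R ∨ P)) = max(0.6, 0.9) = 0.9
(R ∨ Q) = max(0.9, 0.6) = 0.9
¬Q: Gödel ¬ of 0.6 = 0 (operand ≠ 0)
((R ∨ Q) ∨ ¬Q) = max(0.9, 0) = 0.9
(((((¬Q ∧ R) ∨ P) ∧ ((Q → R) → (P ∧ Q))) ∨ (R ∨ P)) → ((R ∨ Q) ∨ ¬Q)): 0.9 ≤ 0.9, so result = 1
(R → P): 0.9 > 0.7, so result = 0.7
((((((¬Q ∧ R) ∨ P) ∧ ((Q → R) → (P ∧ Q))) ∨ (R ∨ P)) → ((R ∨ Q) ∨ ¬Q)) ∧ (R → P)) = min(1, 0.7) = 0.7

0.70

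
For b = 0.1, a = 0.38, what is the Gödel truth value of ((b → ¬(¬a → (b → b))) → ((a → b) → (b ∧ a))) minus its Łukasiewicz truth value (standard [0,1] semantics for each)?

0.52

Gödel evaluation:
  ¬a: Gödel ¬ of 0.38 = 0 (operand ≠ 0)
  (b → b): 0.1 ≤ 0.1, so result = 1
  (¬a → (b → b)): 0 ≤ 1, so result = 1
  ¬(¬a → (b → b)): Gödel ¬ of 1 = 0 (operand ≠ 0)
  (b → ¬(¬a → (b → b))): 0.1 > 0, so result = 0
  (a → b): 0.38 > 0.1, so result = 0.1
  (b ∧ a) = min(0.1, 0.38) = 0.1
  ((a → b) → (b ∧ a)): 0.1 ≤ 0.1, so result = 1
  ((b → ¬(¬a → (b → b))) → ((a → b) → (b ∧ a))): 0 ≤ 1, so result = 1
  Gödel value = 1
Łukasiewicz evaluation:
  ¬a: Łukasiewicz ¬ gives 1 − 0.38 = 0.62
  (b → b): min(1, 1 − 0.1 + 0.1) = 1
  (¬a → (b → b)): min(1, 1 − 0.62 + 1) = 1
  ¬(¬a → (b → b)): Łukasiewicz ¬ gives 1 − 1 = 0
  (b → ¬(¬a → (b → b))): min(1, 1 − 0.1 + 0) = 0.9
  (a → b): min(1, 1 − 0.38 + 0.1) = 0.72
  (b ∧ a) = min(0.1, 0.38) = 0.1
  ((a → b) → (b ∧ a)): min(1, 1 − 0.72 + 0.1) = 0.38
  ((b → ¬(¬a → (b → b))) → ((a → b) → (b ∧ a))): min(1, 1 − 0.9 + 0.38) = 0.48
  Łukasiewicz value = 0.48
Difference: 1 − 0.48 = 0.52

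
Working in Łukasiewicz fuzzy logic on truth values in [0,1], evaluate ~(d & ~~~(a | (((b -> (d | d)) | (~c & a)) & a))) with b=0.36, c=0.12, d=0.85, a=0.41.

(d | d) = max(0.85, 0.85) = 0.85
(b -> (d | d)): min(1, 1 − 0.36 + 0.85) = 1
~c: Łukasiewicz ¬ gives 1 − 0.12 = 0.88
(~c & a) = min(0.88, 0.41) = 0.41
((b -> (d | d)) | (~c & a)) = max(1, 0.41) = 1
(((b -> (d | d)) | (~c & a)) & a) = min(1, 0.41) = 0.41
(a | (((b -> (d | d)) | (~c & a)) & a)) = max(0.41, 0.41) = 0.41
~(a | (((b -> (d | d)) | (~c & a)) & a)): Łukasiewicz ¬ gives 1 − 0.41 = 0.59
~~(a | (((b -> (d | d)) | (~c & a)) & a)): Łukasiewicz ¬ gives 1 − 0.59 = 0.41
~~~(a | (((b -> (d | d)) | (~c & a)) & a)): Łukasiewicz ¬ gives 1 − 0.41 = 0.59
(d & ~~~(a | (((b -> (d | d)) | (~c & a)) & a))) = min(0.85, 0.59) = 0.59
~(d & ~~~(a | (((b -> (d | d)) | (~c & a)) & a))): Łukasiewicz ¬ gives 1 − 0.59 = 0.41

0.41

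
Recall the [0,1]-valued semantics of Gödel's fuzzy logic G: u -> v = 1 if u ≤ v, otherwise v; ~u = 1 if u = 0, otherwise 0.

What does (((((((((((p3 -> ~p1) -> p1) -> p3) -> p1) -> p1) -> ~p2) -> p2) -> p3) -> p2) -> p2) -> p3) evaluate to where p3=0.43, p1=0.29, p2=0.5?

~p1: Gödel ¬ of 0.29 = 0 (operand ≠ 0)
(p3 -> ~p1): 0.43 > 0, so result = 0
((p3 -> ~p1) -> p1): 0 ≤ 0.29, so result = 1
(((p3 -> ~p1) -> p1) -> p3): 1 > 0.43, so result = 0.43
((((p3 -> ~p1) -> p1) -> p3) -> p1): 0.43 > 0.29, so result = 0.29
(((((p3 -> ~p1) -> p1) -> p3) -> p1) -> p1): 0.29 ≤ 0.29, so result = 1
~p2: Gödel ¬ of 0.5 = 0 (operand ≠ 0)
((((((p3 -> ~p1) -> p1) -> p3) -> p1) -> p1) -> ~p2): 1 > 0, so result = 0
(((((((p3 -> ~p1) -> p1) -> p3) -> p1) -> p1) -> ~p2) -> p2): 0 ≤ 0.5, so result = 1
((((((((p3 -> ~p1) -> p1) -> p3) -> p1) -> p1) -> ~p2) -> p2) -> p3): 1 > 0.43, so result = 0.43
(((((((((p3 -> ~p1) -> p1) -> p3) -> p1) -> p1) -> ~p2) -> p2) -> p3) -> p2): 0.43 ≤ 0.5, so result = 1
((((((((((p3 -> ~p1) -> p1) -> p3) -> p1) -> p1) -> ~p2) -> p2) -> p3) -> p2) -> p2): 1 > 0.5, so result = 0.5
(((((((((((p3 -> ~p1) -> p1) -> p3) -> p1) -> p1) -> ~p2) -> p2) -> p3) -> p2) -> p2) -> p3): 0.5 > 0.43, so result = 0.43

0.43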